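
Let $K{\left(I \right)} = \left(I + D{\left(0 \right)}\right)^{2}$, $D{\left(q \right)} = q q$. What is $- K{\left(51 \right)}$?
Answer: $-2601$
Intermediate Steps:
$D{\left(q \right)} = q^{2}$
$K{\left(I \right)} = I^{2}$ ($K{\left(I \right)} = \left(I + 0^{2}\right)^{2} = \left(I + 0\right)^{2} = I^{2}$)
$- K{\left(51 \right)} = - 51^{2} = \left(-1\right) 2601 = -2601$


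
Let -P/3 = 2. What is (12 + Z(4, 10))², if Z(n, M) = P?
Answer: 36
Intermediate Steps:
P = -6 (P = -3*2 = -6)
Z(n, M) = -6
(12 + Z(4, 10))² = (12 - 6)² = 6² = 36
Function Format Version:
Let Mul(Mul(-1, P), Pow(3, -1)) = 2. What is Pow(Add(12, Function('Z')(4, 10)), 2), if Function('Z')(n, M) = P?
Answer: 36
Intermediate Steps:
P = -6 (P = Mul(-3, 2) = -6)
Function('Z')(n, M) = -6
Pow(Add(12, Function('Z')(4, 10)), 2) = Pow(Add(12, -6), 2) = Pow(6, 2) = 36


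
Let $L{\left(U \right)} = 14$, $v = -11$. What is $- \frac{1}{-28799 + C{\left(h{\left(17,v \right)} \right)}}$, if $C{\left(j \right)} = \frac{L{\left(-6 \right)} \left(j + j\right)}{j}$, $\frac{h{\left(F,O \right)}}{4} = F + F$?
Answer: $\frac{1}{28771} \approx 3.4757 \cdot 10^{-5}$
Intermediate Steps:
$h{\left(F,O \right)} = 8 F$ ($h{\left(F,O \right)} = 4 \left(F + F\right) = 4 \cdot 2 F = 8 F$)
$C{\left(j \right)} = 28$ ($C{\left(j \right)} = \frac{14 \left(j + j\right)}{j} = \frac{14 \cdot 2 j}{j} = \frac{28 j}{j} = 28$)
$- \frac{1}{-28799 + C{\left(h{\left(17,v \right)} \right)}} = - \frac{1}{-28799 + 28} = - \frac{1}{-28771} = \left(-1\right) \left(- \frac{1}{28771}\right) = \frac{1}{28771}$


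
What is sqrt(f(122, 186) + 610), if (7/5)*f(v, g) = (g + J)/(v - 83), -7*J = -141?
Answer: 5*sqrt(1203)/7 ≈ 24.775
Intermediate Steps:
J = 141/7 (J = -1/7*(-141) = 141/7 ≈ 20.143)
f(v, g) = 5*(141/7 + g)/(7*(-83 + v)) (f(v, g) = 5*((g + 141/7)/(v - 83))/7 = 5*((141/7 + g)/(-83 + v))/7 = 5*(141/7 + g)/(7*(-83 + v)))
sqrt(f(122, 186) + 610) = sqrt(5*(141 + 7*186)/(49*(-83 + 122)) + 610) = sqrt((5/49)*(141 + 1302)/39 + 610) = sqrt((5/49)*(1/39)*1443 + 610) = sqrt(185/49 + 610) = sqrt(30075/49) = 5*sqrt(1203)/7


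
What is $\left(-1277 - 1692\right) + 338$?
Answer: $-2631$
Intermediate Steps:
$\left(-1277 - 1692\right) + 338 = -2969 + 338 = -2631$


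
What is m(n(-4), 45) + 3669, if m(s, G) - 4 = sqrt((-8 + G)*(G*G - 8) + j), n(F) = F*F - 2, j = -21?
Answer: 3673 + 4*sqrt(4663) ≈ 3946.1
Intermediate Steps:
n(F) = -2 + F**2 (n(F) = F**2 - 2 = -2 + F**2)
m(s, G) = 4 + sqrt(-21 + (-8 + G)*(-8 + G**2)) (m(s, G) = 4 + sqrt((-8 + G)*(G*G - 8) - 21) = 4 + sqrt((-8 + G)*(G**2 - 8) - 21) = 4 + sqrt((-8 + G)*(-8 + G**2) - 21) = 4 + sqrt(-21 + (-8 + G)*(-8 + G**2)))
m(n(-4), 45) + 3669 = (4 + sqrt(43 + 45**3 - 8*45 - 8*45**2)) + 3669 = (4 + sqrt(43 + 91125 - 360 - 8*2025)) + 3669 = (4 + sqrt(43 + 91125 - 360 - 16200)) + 3669 = (4 + sqrt(74608)) + 3669 = (4 + 4*sqrt(4663)) + 3669 = 3673 + 4*sqrt(4663)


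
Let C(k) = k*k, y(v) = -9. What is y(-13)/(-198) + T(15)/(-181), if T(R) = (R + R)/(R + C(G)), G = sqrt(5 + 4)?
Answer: 307/7964 ≈ 0.038548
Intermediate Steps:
G = 3 (G = sqrt(9) = 3)
C(k) = k**2
T(R) = 2*R/(9 + R) (T(R) = (R + R)/(R + 3**2) = (2*R)/(R + 9) = (2*R)/(9 + R) = 2*R/(9 + R))
y(-13)/(-198) + T(15)/(-181) = -9/(-198) + (2*15/(9 + 15))/(-181) = -9*(-1/198) + (2*15/24)*(-1/181) = 1/22 + (2*15*(1/24))*(-1/181) = 1/22 + (5/4)*(-1/181) = 1/22 - 5/724 = 307/7964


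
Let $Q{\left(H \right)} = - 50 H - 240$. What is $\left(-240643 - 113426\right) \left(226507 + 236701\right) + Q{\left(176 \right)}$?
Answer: $-164007602392$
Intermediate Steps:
$Q{\left(H \right)} = -240 - 50 H$
$\left(-240643 - 113426\right) \left(226507 + 236701\right) + Q{\left(176 \right)} = \left(-240643 - 113426\right) \left(226507 + 236701\right) - 9040 = \left(-354069\right) 463208 - 9040 = -164007593352 - 9040 = -164007602392$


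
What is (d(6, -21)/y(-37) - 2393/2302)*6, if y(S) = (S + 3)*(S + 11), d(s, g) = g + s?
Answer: -3224913/508742 ≈ -6.3390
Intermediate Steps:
y(S) = (3 + S)*(11 + S)
(d(6, -21)/y(-37) - 2393/2302)*6 = ((-21 + 6)/(33 + (-37)² + 14*(-37)) - 2393/2302)*6 = (-15/(33 + 1369 - 518) - 2393*1/2302)*6 = (-15/884 - 2393/2302)*6 = -1074971/1017484*6 = -3224913/508742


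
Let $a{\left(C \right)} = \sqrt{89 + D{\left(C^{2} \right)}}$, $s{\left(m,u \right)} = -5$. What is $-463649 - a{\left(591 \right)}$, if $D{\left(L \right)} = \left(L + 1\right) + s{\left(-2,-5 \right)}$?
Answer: $-463649 - \sqrt{349366} \approx -4.6424 \cdot 10^{5}$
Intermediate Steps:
$D{\left(L \right)} = -4 + L$ ($D{\left(L \right)} = \left(L + 1\right) - 5 = \left(1 + L\right) - 5 = -4 + L$)
$a{\left(C \right)} = \sqrt{85 + C^{2}}$ ($a{\left(C \right)} = \sqrt{89 + \left(-4 + C^{2}\right)} = \sqrt{85 + C^{2}}$)
$-463649 - a{\left(591 \right)} = -463649 - \sqrt{85 + 591^{2}} = -463649 - \sqrt{85 + 349281} = -463649 - \sqrt{349366}$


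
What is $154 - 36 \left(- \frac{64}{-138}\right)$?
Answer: $\frac{3158}{23} \approx 137.3$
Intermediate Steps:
$154 - 36 \left(- \frac{64}{-138}\right) = 154 - 36 \left(\left(-64\right) \left(- \frac{1}{138}\right)\right) = 154 - \frac{384}{23} = \frac{3158}{23}$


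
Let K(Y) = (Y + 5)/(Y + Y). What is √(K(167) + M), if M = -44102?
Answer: 2*I*√307486579/167 ≈ 210.0*I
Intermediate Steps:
K(Y) = (5 + Y)/(2*Y) (K(Y) = (5 + Y)/((2*Y)) = (5 + Y)*(1/(2*Y)) = (5 + Y)/(2*Y))
√(K(167) + M) = √((½)*(5 + 167)/167 - 44102) = √((½)*(1/167)*172 - 44102) = √(86/167 - 44102) = √(-7364948/167) = 2*I*√307486579/167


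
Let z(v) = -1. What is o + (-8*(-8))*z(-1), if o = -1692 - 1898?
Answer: -3654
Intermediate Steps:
o = -3590
o + (-8*(-8))*z(-1) = -3590 - 8*(-8)*(-1) = -3590 + 64*(-1) = -3590 - 64 = -3654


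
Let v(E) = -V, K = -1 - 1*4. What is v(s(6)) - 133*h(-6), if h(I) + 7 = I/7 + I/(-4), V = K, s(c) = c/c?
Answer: 1701/2 ≈ 850.50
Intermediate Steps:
K = -5 (K = -1 - 4 = -5)
s(c) = 1
V = -5
h(I) = -7 - 3*I/28 (h(I) = -7 + (I/7 + I/(-4)) = -7 + (I*(⅐) + I*(-¼)) = -7 + (I/7 - I/4) = -7 - 3*I/28)
v(E) = 5 (v(E) = -1*(-5) = 5)
v(s(6)) - 133*h(-6) = 5 - 133*(-7 - 3/28*(-6)) = 5 - 133*(-7 + 9/14) = 5 - 133*(-89/14) = 5 + 1691/2 = 1701/2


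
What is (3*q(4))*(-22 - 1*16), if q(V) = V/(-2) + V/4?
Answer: 114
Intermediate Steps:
q(V) = -V/4 (q(V) = V*(-½) + V*(¼) = -V/2 + V/4 = -V/4)
(3*q(4))*(-22 - 1*16) = (3*(-¼*4))*(-22 - 1*16) = (3*(-1))*(-22 - 16) = -3*(-38) = 114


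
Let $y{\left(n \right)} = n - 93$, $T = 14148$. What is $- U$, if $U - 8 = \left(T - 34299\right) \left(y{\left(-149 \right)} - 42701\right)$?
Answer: $-865344401$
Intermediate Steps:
$y{\left(n \right)} = -93 + n$
$U = 865344401$ ($U = 8 + \left(14148 - 34299\right) \left(\left(-93 - 149\right) - 42701\right) = 8 - 20151 \left(-242 - 42701\right) = 8 - -865344393 = 8 + 865344393 = 865344401$)
$- U = \left(-1\right) 865344401 = -865344401$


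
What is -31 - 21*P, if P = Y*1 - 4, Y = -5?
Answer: 158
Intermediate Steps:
P = -9 (P = -5*1 - 4 = -5 - 4 = -9)
-31 - 21*P = -31 - 21*(-9) = -31 + 189 = 158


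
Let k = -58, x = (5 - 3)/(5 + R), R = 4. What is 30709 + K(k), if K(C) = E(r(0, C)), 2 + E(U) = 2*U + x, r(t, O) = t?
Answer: 276365/9 ≈ 30707.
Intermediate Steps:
x = 2/9 (x = (5 - 3)/(5 + 4) = 2/9 ≈ 0.22222)
E(U) = -16/9 + 2*U (E(U) = -2 + (2*U + 2/9) = -2 + (2/9 + 2*U) = -16/9 + 2*U)
K(C) = -16/9 (K(C) = -16/9 + 2*0 = -16/9 + 0 = -16/9)
30709 + K(k) = 30709 - 16/9 = 276365/9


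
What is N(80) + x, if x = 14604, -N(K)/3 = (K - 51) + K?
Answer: 14277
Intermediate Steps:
N(K) = 153 - 6*K (N(K) = -3*((K - 51) + K) = -3*((-51 + K) + K) = -3*(-51 + 2*K) = 153 - 6*K)
N(80) + x = (153 - 6*80) + 14604 = (153 - 480) + 14604 = -327 + 14604 = 14277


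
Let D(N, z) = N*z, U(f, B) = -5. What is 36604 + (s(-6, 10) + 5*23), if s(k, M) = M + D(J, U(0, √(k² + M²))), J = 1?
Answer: 36724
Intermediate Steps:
s(k, M) = -5 + M (s(k, M) = M + 1*(-5) = M - 5 = -5 + M)
36604 + (s(-6, 10) + 5*23) = 36604 + ((-5 + 10) + 5*23) = 36604 + (5 + 115) = 36604 + 120 = 36724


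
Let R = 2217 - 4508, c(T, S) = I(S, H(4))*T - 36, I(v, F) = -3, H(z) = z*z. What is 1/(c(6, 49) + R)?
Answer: -1/2345 ≈ -0.00042644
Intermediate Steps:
H(z) = z²
c(T, S) = -36 - 3*T (c(T, S) = -3*T - 36 = -36 - 3*T)
R = -2291
1/(c(6, 49) + R) = 1/((-36 - 3*6) - 2291) = 1/((-36 - 18) - 2291) = 1/(-54 - 2291) = 1/(-2345) = -1/2345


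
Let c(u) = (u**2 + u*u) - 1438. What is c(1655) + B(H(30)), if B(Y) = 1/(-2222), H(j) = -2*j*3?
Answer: 12169031863/2222 ≈ 5.4766e+6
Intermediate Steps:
H(j) = -6*j
c(u) = -1438 + 2*u**2 (c(u) = (u**2 + u**2) - 1438 = 2*u**2 - 1438 = -1438 + 2*u**2)
B(Y) = -1/2222
c(1655) + B(H(30)) = (-1438 + 2*1655**2) - 1/2222 = (-1438 + 2*2739025) - 1/2222 = (-1438 + 5478050) - 1/2222 = 5476612 - 1/2222 = 12169031863/2222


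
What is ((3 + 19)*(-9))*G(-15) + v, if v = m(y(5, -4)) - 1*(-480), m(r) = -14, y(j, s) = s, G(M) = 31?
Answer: -5672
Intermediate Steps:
v = 466 (v = -14 - 1*(-480) = -14 + 480 = 466)
((3 + 19)*(-9))*G(-15) + v = ((3 + 19)*(-9))*31 + 466 = (22*(-9))*31 + 466 = -198*31 + 466 = -6138 + 466 = -5672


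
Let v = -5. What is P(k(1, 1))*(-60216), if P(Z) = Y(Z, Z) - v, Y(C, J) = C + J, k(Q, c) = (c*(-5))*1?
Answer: 301080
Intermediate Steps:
k(Q, c) = -5*c (k(Q, c) = -5*c*1 = -5*c)
P(Z) = 5 + 2*Z (P(Z) = (Z + Z) - 1*(-5) = 2*Z + 5 = 5 + 2*Z)
P(k(1, 1))*(-60216) = (5 + 2*(-5*1))*(-60216) = (5 + 2*(-5))*(-60216) = (5 - 10)*(-60216) = -5*(-60216) = 301080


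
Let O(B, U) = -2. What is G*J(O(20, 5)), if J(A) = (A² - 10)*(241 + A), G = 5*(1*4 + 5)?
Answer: -64530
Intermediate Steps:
G = 45 (G = 5*(4 + 5) = 5*9 = 45)
J(A) = (-10 + A²)*(241 + A)
G*J(O(20, 5)) = 45*(-2410 + (-2)³ - 10*(-2) + 241*(-2)²) = 45*(-2410 - 8 + 20 + 241*4) = 45*(-2410 - 8 + 20 + 964) = 45*(-1434) = -64530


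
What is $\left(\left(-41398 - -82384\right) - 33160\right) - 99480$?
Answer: $-91654$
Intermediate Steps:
$\left(\left(-41398 - -82384\right) - 33160\right) - 99480 = \left(\left(-41398 + 82384\right) - 33160\right) - 99480 = \left(40986 - 33160\right) - 99480 = 7826 - 99480 = -91654$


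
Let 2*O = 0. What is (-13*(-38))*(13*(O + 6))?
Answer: 38532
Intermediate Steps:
O = 0 (O = (½)*0 = 0)
(-13*(-38))*(13*(O + 6)) = (-13*(-38))*(13*(0 + 6)) = 494*(13*6) = 494*78 = 38532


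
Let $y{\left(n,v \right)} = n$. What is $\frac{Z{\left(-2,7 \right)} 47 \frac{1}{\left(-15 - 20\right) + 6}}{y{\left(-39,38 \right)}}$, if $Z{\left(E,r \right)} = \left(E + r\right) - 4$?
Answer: $\frac{47}{1131} \approx 0.041556$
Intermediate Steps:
$Z{\left(E,r \right)} = -4 + E + r$
$\frac{Z{\left(-2,7 \right)} 47 \frac{1}{\left(-15 - 20\right) + 6}}{y{\left(-39,38 \right)}} = \frac{\left(-4 - 2 + 7\right) 47 \frac{1}{\left(-15 - 20\right) + 6}}{-39} = \frac{1 \cdot 47}{\left(-15 - 20\right) + 6} \left(- \frac{1}{39}\right) = \frac{47}{-35 + 6} \left(- \frac{1}{39}\right) = \frac{47}{-29} \left(- \frac{1}{39}\right) = 47 \left(- \frac{1}{29}\right) \left(- \frac{1}{39}\right) = \left(- \frac{47}{29}\right) \left(- \frac{1}{39}\right) = \frac{47}{1131}$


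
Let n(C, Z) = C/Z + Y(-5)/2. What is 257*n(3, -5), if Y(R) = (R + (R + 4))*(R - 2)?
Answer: 26214/5 ≈ 5242.8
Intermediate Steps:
Y(R) = (-2 + R)*(4 + 2*R) (Y(R) = (R + (4 + R))*(-2 + R) = (4 + 2*R)*(-2 + R) = (-2 + R)*(4 + 2*R))
n(C, Z) = 21 + C/Z (n(C, Z) = C/Z + (-8 + 2*(-5)**2)/2 = C/Z + (-8 + 2*25)*(1/2) = C/Z + (-8 + 50)*(1/2) = C/Z + 42*(1/2) = C/Z + 21 = 21 + C/Z)
257*n(3, -5) = 257*(21 + 3/(-5)) = 257*(21 + 3*(-1/5)) = 257*(21 - 3/5) = 257*(102/5) = 26214/5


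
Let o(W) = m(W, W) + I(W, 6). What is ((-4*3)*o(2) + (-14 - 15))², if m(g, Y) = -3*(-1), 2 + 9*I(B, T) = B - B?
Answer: 34969/9 ≈ 3885.4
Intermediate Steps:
I(B, T) = -2/9 (I(B, T) = -2/9 + (B - B)/9 = -2/9 + (⅑)*0 = -2/9 + 0 = -2/9)
m(g, Y) = 3
o(W) = 25/9 (o(W) = 3 - 2/9 = 25/9)
((-4*3)*o(2) + (-14 - 15))² = (-4*3*(25/9) + (-14 - 15))² = (-12*25/9 - 29)² = (-100/3 - 29)² = (-187/3)² = 34969/9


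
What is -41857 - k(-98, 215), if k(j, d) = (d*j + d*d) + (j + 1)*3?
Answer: -66721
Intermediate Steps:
k(j, d) = 3 + d² + 3*j + d*j (k(j, d) = (d*j + d²) + (1 + j)*3 = (d² + d*j) + (3 + 3*j) = 3 + d² + 3*j + d*j)
-41857 - k(-98, 215) = -41857 - (3 + 215² + 3*(-98) + 215*(-98)) = -41857 - (3 + 46225 - 294 - 21070) = -41857 - 1*24864 = -41857 - 24864 = -66721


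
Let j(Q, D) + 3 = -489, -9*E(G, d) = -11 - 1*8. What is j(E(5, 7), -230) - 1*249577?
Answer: -250069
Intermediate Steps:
E(G, d) = 19/9 (E(G, d) = -(-11 - 1*8)/9 = -(-11 - 8)/9 = -⅑*(-19) = 19/9)
j(Q, D) = -492 (j(Q, D) = -3 - 489 = -492)
j(E(5, 7), -230) - 1*249577 = -492 - 1*249577 = -492 - 249577 = -250069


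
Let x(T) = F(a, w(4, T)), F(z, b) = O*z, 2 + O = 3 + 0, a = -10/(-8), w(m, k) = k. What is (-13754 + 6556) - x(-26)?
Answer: -28797/4 ≈ -7199.3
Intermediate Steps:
a = 5/4 (a = -10*(-⅛) = 5/4 ≈ 1.2500)
O = 1 (O = -2 + (3 + 0) = -2 + 3 = 1)
F(z, b) = z (F(z, b) = 1*z = z)
x(T) = 5/4
(-13754 + 6556) - x(-26) = (-13754 + 6556) - 1*5/4 = -7198 - 5/4 = -28797/4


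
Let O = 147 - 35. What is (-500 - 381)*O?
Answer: -98672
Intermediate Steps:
O = 112
(-500 - 381)*O = (-500 - 381)*112 = -881*112 = -98672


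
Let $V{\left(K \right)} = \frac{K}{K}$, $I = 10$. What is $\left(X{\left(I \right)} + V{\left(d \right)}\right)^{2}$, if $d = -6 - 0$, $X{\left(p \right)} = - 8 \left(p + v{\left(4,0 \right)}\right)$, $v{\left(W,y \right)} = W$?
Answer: $12321$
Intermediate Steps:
$X{\left(p \right)} = -32 - 8 p$ ($X{\left(p \right)} = - 8 \left(p + 4\right) = - 8 \left(4 + p\right) = -32 - 8 p$)
$d = -6$ ($d = -6 + 0 = -6$)
$V{\left(K \right)} = 1$
$\left(X{\left(I \right)} + V{\left(d \right)}\right)^{2} = \left(\left(-32 - 80\right) + 1\right)^{2} = \left(-112 + 1\right)^{2} = \left(-111\right)^{2} = 12321$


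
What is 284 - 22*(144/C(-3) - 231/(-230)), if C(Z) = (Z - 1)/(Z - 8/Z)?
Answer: -241/115 ≈ -2.0957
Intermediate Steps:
C(Z) = (-1 + Z)/(Z - 8/Z)
284 - 22*(144/C(-3) - 231/(-230)) = 284 - 22*(144/((-3*(-1 - 3)/(-8 + (-3)²))) - 231/(-230)) = 284 - 22*(144/((-3*(-4)/(-8 + 9))) - 231*(-1/230)) = 284 - 22*(144/((-3*(-4)/1)) + 231/230) = 284 - 22*(144/((-3*1*(-4))) + 231/230) = 284 - 22*(144/12 + 231/230) = 284 - 22*(144*(1/12) + 231/230) = 284 - 22*(12 + 231/230) = 284 - 22*2991/230 = 284 - 32901/115 = -241/115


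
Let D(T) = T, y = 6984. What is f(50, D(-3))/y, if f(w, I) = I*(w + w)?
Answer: -25/582 ≈ -0.042955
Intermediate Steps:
f(w, I) = 2*I*w (f(w, I) = I*(2*w) = 2*I*w)
f(50, D(-3))/y = (2*(-3)*50)/6984 = -300*1/6984 = -25/582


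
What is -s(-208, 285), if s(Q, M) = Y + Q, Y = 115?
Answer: 93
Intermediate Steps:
s(Q, M) = 115 + Q
-s(-208, 285) = -(115 - 208) = -1*(-93) = 93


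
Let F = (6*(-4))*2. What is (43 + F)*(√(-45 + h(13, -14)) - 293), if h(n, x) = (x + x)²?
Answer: 1465 - 5*√739 ≈ 1329.1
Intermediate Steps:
h(n, x) = 4*x² (h(n, x) = (2*x)² = 4*x²)
F = -48 (F = -24*2 = -48)
(43 + F)*(√(-45 + h(13, -14)) - 293) = (43 - 48)*(√(-45 + 4*(-14)²) - 293) = -5*(√(-45 + 4*196) - 293) = -5*(√(-45 + 784) - 293) = -5*(√739 - 293) = -5*(-293 + √739) = 1465 - 5*√739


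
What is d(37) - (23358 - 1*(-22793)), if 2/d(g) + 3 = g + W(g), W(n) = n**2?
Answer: -64749851/1403 ≈ -46151.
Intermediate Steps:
d(g) = 2/(-3 + g + g**2) (d(g) = 2/(-3 + (g + g**2)) = 2/(-3 + g + g**2))
d(37) - (23358 - 1*(-22793)) = 2/(-3 + 37 + 37**2) - (23358 - 1*(-22793)) = 2/(-3 + 37 + 1369) - (23358 + 22793) = 2/1403 - 1*46151 = 2*(1/1403) - 46151 = 2/1403 - 46151 = -64749851/1403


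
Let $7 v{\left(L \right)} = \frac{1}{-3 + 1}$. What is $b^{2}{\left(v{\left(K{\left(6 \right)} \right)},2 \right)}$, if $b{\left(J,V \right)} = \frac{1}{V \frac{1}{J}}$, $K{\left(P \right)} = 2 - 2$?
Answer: $\frac{1}{784} \approx 0.0012755$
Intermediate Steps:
$K{\left(P \right)} = 0$ ($K{\left(P \right)} = 2 - 2 = 0$)
$v{\left(L \right)} = - \frac{1}{14}$ ($v{\left(L \right)} = \frac{1}{7 \left(-3 + 1\right)} = \frac{1}{7 \left(-2\right)} = \frac{1}{7} \left(- \frac{1}{2}\right) = - \frac{1}{14}$)
$b{\left(J,V \right)} = \frac{J}{V}$
$b^{2}{\left(v{\left(K{\left(6 \right)} \right)},2 \right)} = \left(- \frac{1}{14 \cdot 2}\right)^{2} = \left(\left(- \frac{1}{14}\right) \frac{1}{2}\right)^{2} = \left(- \frac{1}{28}\right)^{2} = \frac{1}{784}$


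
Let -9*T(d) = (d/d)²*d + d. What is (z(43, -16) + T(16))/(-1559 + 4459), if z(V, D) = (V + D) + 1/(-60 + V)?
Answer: 1789/221850 ≈ 0.0080640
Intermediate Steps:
T(d) = -2*d/9 (T(d) = -((d/d)²*d + d)/9 = -(1²*d + d)/9 = -(1*d + d)/9 = -(d + d)/9 = -2*d/9)
z(V, D) = D + V + 1/(-60 + V) (z(V, D) = (D + V) + 1/(-60 + V) = D + V + 1/(-60 + V))
(z(43, -16) + T(16))/(-1559 + 4459) = ((1 + 43² - 60*(-16) - 60*43 - 16*43)/(-60 + 43) - 2/9*16)/(-1559 + 4459) = ((1 + 1849 + 960 - 2580 - 688)/(-17) - 32/9)/2900 = (-1/17*(-458) - 32/9)*(1/2900) = (458/17 - 32/9)*(1/2900) = (3578/153)*(1/2900) = 1789/221850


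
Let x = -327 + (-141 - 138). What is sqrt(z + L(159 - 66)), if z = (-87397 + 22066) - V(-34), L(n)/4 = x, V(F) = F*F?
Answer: I*sqrt(68911) ≈ 262.51*I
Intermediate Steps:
V(F) = F**2
x = -606 (x = -327 - 279 = -606)
L(n) = -2424 (L(n) = 4*(-606) = -2424)
z = -66487 (z = (-87397 + 22066) - 1*(-34)**2 = -65331 - 1*1156 = -65331 - 1156 = -66487)
sqrt(z + L(159 - 66)) = sqrt(-66487 - 2424) = sqrt(-68911) = I*sqrt(68911)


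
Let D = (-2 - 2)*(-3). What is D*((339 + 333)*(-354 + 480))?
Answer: 1016064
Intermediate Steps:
D = 12 (D = -4*(-3) = 12)
D*((339 + 333)*(-354 + 480)) = 12*((339 + 333)*(-354 + 480)) = 12*(672*126) = 12*84672 = 1016064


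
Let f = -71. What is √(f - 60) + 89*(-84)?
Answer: -7476 + I*√131 ≈ -7476.0 + 11.446*I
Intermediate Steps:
√(f - 60) + 89*(-84) = √(-71 - 60) + 89*(-84) = √(-131) - 7476 = I*√131 - 7476 = -7476 + I*√131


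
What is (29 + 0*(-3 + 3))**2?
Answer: 841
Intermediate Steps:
(29 + 0*(-3 + 3))**2 = (29 + 0*0)**2 = (29 + 0)**2 = 29**2 = 841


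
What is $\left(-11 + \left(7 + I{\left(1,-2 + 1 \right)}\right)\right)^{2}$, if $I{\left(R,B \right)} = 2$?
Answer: $4$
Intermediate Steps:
$\left(-11 + \left(7 + I{\left(1,-2 + 1 \right)}\right)\right)^{2} = \left(-11 + \left(7 + 2\right)\right)^{2} = \left(-11 + 9\right)^{2} = \left(-2\right)^{2} = 4$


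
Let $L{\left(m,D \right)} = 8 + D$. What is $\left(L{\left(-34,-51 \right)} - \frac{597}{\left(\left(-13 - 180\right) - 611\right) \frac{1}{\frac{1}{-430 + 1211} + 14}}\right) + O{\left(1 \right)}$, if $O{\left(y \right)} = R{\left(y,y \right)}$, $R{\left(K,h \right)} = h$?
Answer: $- \frac{6614871}{209308} \approx -31.604$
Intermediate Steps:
$O{\left(y \right)} = y$
$\left(L{\left(-34,-51 \right)} - \frac{597}{\left(\left(-13 - 180\right) - 611\right) \frac{1}{\frac{1}{-430 + 1211} + 14}}\right) + O{\left(1 \right)} = \left(\left(8 - 51\right) - \frac{597}{\left(\left(-13 - 180\right) - 611\right) \frac{1}{\frac{1}{-430 + 1211} + 14}}\right) + 1 = \left(-43 - \frac{597}{\left(\left(-13 - 180\right) - 611\right) \frac{1}{\frac{1}{781} + 14}}\right) + 1 = \left(-43 - \frac{597}{\left(-193 - 611\right) \frac{1}{\frac{1}{781} + 14}}\right) + 1 = \left(-43 - \frac{597}{\left(-804\right) \frac{1}{\frac{10935}{781}}}\right) + 1 = \left(-43 - \frac{597}{\left(-804\right) \frac{781}{10935}}\right) + 1 = \left(-43 - \frac{597}{- \frac{209308}{3645}}\right) + 1 = \left(-43 - - \frac{2176065}{209308}\right) + 1 = \left(-43 + \frac{2176065}{209308}\right) + 1 = - \frac{6824179}{209308} + 1 = - \frac{6614871}{209308}$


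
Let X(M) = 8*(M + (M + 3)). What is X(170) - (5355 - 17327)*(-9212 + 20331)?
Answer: 133119412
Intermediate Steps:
X(M) = 24 + 16*M (X(M) = 8*(M + (3 + M)) = 8*(3 + 2*M) = 24 + 16*M)
X(170) - (5355 - 17327)*(-9212 + 20331) = (24 + 16*170) - (5355 - 17327)*(-9212 + 20331) = (24 + 2720) - (-11972)*11119 = 2744 - 1*(-133116668) = 2744 + 133116668 = 133119412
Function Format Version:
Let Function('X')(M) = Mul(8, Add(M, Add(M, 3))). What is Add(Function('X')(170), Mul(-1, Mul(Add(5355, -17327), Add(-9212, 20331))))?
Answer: 133119412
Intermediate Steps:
Function('X')(M) = Add(24, Mul(16, M)) (Function('X')(M) = Mul(8, Add(M, Add(3, M))) = Mul(8, Add(3, Mul(2, M))) = Add(24, Mul(16, M)))
Add(Function('X')(170), Mul(-1, Mul(Add(5355, -17327), Add(-9212, 20331)))) = Add(Add(24, Mul(16, 170)), Mul(-1, Mul(Add(5355, -17327), Add(-9212, 20331)))) = Add(Add(24, 2720), Mul(-1, Mul(-11972, 11119))) = Add(2744, Mul(-1, -133116668)) = Add(2744, 133116668) = 133119412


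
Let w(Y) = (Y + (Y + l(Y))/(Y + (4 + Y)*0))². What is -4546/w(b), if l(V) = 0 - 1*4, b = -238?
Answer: -64375906/795296401 ≈ -0.080946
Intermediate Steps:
l(V) = -4 (l(V) = 0 - 4 = -4)
w(Y) = (Y + (-4 + Y)/Y)² (w(Y) = (Y + (Y - 4)/(Y + (4 + Y)*0))² = (Y + (-4 + Y)/(Y + 0))² = (Y + (-4 + Y)/Y)²)
-4546/w(b) = -4546*56644/(-4 - 238 + (-238)²)² = -4546*56644/(-4 - 238 + 56644)² = -4546/((1/56644)*56402²) = -4546/((1/56644)*3181185604) = -4546/795296401/14161 = -4546*14161/795296401 = -64375906/795296401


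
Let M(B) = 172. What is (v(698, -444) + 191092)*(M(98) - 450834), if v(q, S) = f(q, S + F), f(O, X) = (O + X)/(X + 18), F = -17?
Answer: -38150124179578/443 ≈ -8.6118e+10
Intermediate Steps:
f(O, X) = (O + X)/(18 + X)
v(q, S) = (-17 + S + q)/(1 + S) (v(q, S) = (q + (S - 17))/(18 + (S - 17)) = (q + (-17 + S))/(18 + (-17 + S)) = (-17 + S + q)/(1 + S))
(v(698, -444) + 191092)*(M(98) - 450834) = ((-17 - 444 + 698)/(1 - 444) + 191092)*(172 - 450834) = (237/(-443) + 191092)*(-450662) = (-1/443*237 + 191092)*(-450662) = (-237/443 + 191092)*(-450662) = (84653519/443)*(-450662) = -38150124179578/443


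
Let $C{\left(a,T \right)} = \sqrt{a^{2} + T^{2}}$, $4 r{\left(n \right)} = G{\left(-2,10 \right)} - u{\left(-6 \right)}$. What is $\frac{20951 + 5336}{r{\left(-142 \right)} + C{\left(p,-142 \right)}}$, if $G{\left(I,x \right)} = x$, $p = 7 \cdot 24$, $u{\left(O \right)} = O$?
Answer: $- \frac{26287}{12093} + \frac{26287 \sqrt{12097}}{24186} \approx 117.37$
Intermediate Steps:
$p = 168$
$r{\left(n \right)} = 4$ ($r{\left(n \right)} = \frac{10 - -6}{4} = \frac{10 + 6}{4} = \frac{1}{4} \cdot 16 = 4$)
$C{\left(a,T \right)} = \sqrt{T^{2} + a^{2}}$
$\frac{20951 + 5336}{r{\left(-142 \right)} + C{\left(p,-142 \right)}} = \frac{20951 + 5336}{4 + \sqrt{\left(-142\right)^{2} + 168^{2}}} = \frac{26287}{4 + \sqrt{20164 + 28224}} = \frac{26287}{4 + \sqrt{48388}} = \frac{26287}{4 + 2 \sqrt{12097}}$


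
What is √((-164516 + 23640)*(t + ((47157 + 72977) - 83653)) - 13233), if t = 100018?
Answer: I*√19229446357 ≈ 1.3867e+5*I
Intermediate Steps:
√((-164516 + 23640)*(t + ((47157 + 72977) - 83653)) - 13233) = √((-164516 + 23640)*(100018 + ((47157 + 72977) - 83653)) - 13233) = √(-140876*(100018 + (120134 - 83653)) - 13233) = √(-140876*(100018 + 36481) - 13233) = √(-140876*136499 - 13233) = √(-19229433124 - 13233) = √(-19229446357) = I*√19229446357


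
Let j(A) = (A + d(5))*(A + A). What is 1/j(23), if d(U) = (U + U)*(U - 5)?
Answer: 1/1058 ≈ 0.00094518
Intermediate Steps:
d(U) = 2*U*(-5 + U) (d(U) = (2*U)*(-5 + U) = 2*U*(-5 + U))
j(A) = 2*A² (j(A) = (A + 2*5*(-5 + 5))*(A + A) = (A + 2*5*0)*(2*A) = (A + 0)*(2*A) = A*(2*A) = 2*A²)
1/j(23) = 1/(2*23²) = 1/(2*529) = 1/1058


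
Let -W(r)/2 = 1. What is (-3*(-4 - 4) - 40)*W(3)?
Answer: 32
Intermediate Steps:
W(r) = -2 (W(r) = -2*1 = -2)
(-3*(-4 - 4) - 40)*W(3) = (-3*(-4 - 4) - 40)*(-2) = (-3*(-8) - 40)*(-2) = (24 - 40)*(-2) = -16*(-2) = 32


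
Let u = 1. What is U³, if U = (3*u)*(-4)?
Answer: -1728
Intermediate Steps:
U = -12 (U = (3*1)*(-4) = 3*(-4) = -12)
U³ = (-12)³ = -1728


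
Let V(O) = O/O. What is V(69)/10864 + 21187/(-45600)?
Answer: -14383123/30962400 ≈ -0.46454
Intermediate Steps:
V(O) = 1
V(69)/10864 + 21187/(-45600) = 1/10864 + 21187/(-45600) = 1*(1/10864) + 21187*(-1/45600) = 1/10864 - 21187/45600 = -14383123/30962400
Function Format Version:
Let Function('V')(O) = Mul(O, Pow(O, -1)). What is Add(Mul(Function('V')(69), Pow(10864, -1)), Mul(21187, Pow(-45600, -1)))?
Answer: Rational(-14383123, 30962400) ≈ -0.46454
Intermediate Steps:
Function('V')(O) = 1
Add(Mul(Function('V')(69), Pow(10864, -1)), Mul(21187, Pow(-45600, -1))) = Add(Mul(1, Pow(10864, -1)), Mul(21187, Pow(-45600, -1))) = Add(Mul(1, Rational(1, 10864)), Mul(21187, Rational(-1, 45600))) = Add(Rational(1, 10864), Rational(-21187, 45600)) = Rational(-14383123, 30962400)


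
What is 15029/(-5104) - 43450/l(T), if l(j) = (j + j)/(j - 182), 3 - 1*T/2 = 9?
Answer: -5377938487/15312 ≈ -3.5122e+5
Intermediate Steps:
T = -12 (T = 6 - 2*9 = 6 - 18 = -12)
l(j) = 2*j/(-182 + j) (l(j) = (2*j)/(-182 + j) = 2*j/(-182 + j))
15029/(-5104) - 43450/l(T) = 15029/(-5104) - 43450/(2*(-12)/(-182 - 12)) = 15029*(-1/5104) - 43450/(2*(-12)/(-194)) = -15029/5104 - 43450/(2*(-12)*(-1/194)) = -15029/5104 - 43450/12/97 = -15029/5104 - 43450*97/12 = -15029/5104 - 2107325/6 = -5377938487/15312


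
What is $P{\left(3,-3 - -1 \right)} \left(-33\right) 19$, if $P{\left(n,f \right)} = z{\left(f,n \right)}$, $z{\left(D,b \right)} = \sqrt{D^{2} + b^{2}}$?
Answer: $- 627 \sqrt{13} \approx -2260.7$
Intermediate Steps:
$P{\left(n,f \right)} = \sqrt{f^{2} + n^{2}}$
$P{\left(3,-3 - -1 \right)} \left(-33\right) 19 = \sqrt{\left(-3 - -1\right)^{2} + 3^{2}} \left(-33\right) 19 = \sqrt{\left(-3 + 1\right)^{2} + 9} \left(-33\right) 19 = \sqrt{\left(-2\right)^{2} + 9} \left(-33\right) 19 = \sqrt{4 + 9} \left(-33\right) 19 = \sqrt{13} \left(-33\right) 19 = - 33 \sqrt{13} \cdot 19 = - 627 \sqrt{13}$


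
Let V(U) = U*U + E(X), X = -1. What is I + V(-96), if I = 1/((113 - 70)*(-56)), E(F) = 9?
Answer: 22213799/2408 ≈ 9225.0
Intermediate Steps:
V(U) = 9 + U² (V(U) = U*U + 9 = U² + 9 = 9 + U²)
I = -1/2408 (I = 1/(43*(-56)) = 1/(-2408) = -1/2408 ≈ -0.00041528)
I + V(-96) = -1/2408 + (9 + (-96)²) = -1/2408 + (9 + 9216) = -1/2408 + 9225 = 22213799/2408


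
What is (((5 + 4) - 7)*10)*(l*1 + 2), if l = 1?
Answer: 60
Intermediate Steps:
(((5 + 4) - 7)*10)*(l*1 + 2) = (((5 + 4) - 7)*10)*(1*1 + 2) = ((9 - 7)*10)*(1 + 2) = (2*10)*3 = 20*3 = 60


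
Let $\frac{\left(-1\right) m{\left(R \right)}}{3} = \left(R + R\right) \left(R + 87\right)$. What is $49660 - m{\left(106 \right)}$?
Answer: $172408$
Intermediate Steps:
$m{\left(R \right)} = - 6 R \left(87 + R\right)$ ($m{\left(R \right)} = - 3 \left(R + R\right) \left(R + 87\right) = - 3 \cdot 2 R \left(87 + R\right) = - 6 R \left(87 + R\right)$)
$49660 - m{\left(106 \right)} = 49660 - \left(-6\right) 106 \left(87 + 106\right) = 49660 - \left(-6\right) 106 \cdot 193 = 49660 - -122748 = 49660 + 122748 = 172408$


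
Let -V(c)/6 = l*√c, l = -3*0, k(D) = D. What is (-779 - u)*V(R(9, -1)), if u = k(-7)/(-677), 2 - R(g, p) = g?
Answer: 0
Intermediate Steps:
R(g, p) = 2 - g
l = 0
u = 7/677 (u = -7/(-677) = -7*(-1/677) = 7/677 ≈ 0.010340)
V(c) = 0 (V(c) = -0*√c = -6*0 = 0)
(-779 - u)*V(R(9, -1)) = (-779 - 1*7/677)*0 = (-779 - 7/677)*0 = -527390/677*0 = 0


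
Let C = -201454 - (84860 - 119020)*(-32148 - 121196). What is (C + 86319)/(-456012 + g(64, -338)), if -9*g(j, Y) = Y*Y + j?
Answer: 47145115575/4218416 ≈ 11176.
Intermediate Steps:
g(j, Y) = -j/9 - Y²/9 (g(j, Y) = -(Y*Y + j)/9 = -(Y² + j)/9 = -(j + Y²)/9 = -j/9 - Y²/9)
C = -5238432494 (C = -201454 - (-34160)*(-153344) = -201454 - 1*5238231040 = -201454 - 5238231040 = -5238432494)
(C + 86319)/(-456012 + g(64, -338)) = (-5238432494 + 86319)/(-456012 + (-⅑*64 - ⅑*(-338)²)) = -5238346175/(-456012 + (-64/9 - ⅑*114244)) = -5238346175/(-456012 + (-64/9 - 114244/9)) = -5238346175/(-456012 - 114308/9) = -5238346175/(-4218416/9) = -5238346175*(-9/4218416) = 47145115575/4218416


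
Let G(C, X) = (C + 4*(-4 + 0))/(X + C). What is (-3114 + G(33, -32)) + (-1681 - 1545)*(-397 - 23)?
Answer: 1351823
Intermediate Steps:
G(C, X) = (-16 + C)/(C + X) (G(C, X) = (C + 4*(-4))/(C + X) = (C - 16)/(C + X) = (-16 + C)/(C + X))
(-3114 + G(33, -32)) + (-1681 - 1545)*(-397 - 23) = (-3114 + (-16 + 33)/(33 - 32)) + (-1681 - 1545)*(-397 - 23) = (-3114 + 17/1) - 3226*(-420) = (-3114 + 1*17) + 1354920 = (-3114 + 17) + 1354920 = -3097 + 1354920 = 1351823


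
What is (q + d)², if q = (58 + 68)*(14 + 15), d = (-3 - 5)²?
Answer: 13823524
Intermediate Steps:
d = 64 (d = (-8)² = 64)
q = 3654 (q = 126*29 = 3654)
(q + d)² = (3654 + 64)² = 3718² = 13823524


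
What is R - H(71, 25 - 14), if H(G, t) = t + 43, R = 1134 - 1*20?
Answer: 1060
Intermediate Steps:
R = 1114 (R = 1134 - 20 = 1114)
H(G, t) = 43 + t
R - H(71, 25 - 14) = 1114 - (43 + (25 - 14)) = 1114 - (43 + 11) = 1114 - 1*54 = 1114 - 54 = 1060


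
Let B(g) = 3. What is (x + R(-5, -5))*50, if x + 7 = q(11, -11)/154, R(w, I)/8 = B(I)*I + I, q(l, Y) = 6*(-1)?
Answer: -643100/77 ≈ -8352.0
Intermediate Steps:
q(l, Y) = -6
R(w, I) = 32*I (R(w, I) = 8*(3*I + I) = 8*(4*I) = 32*I)
x = -542/77 (x = -7 - 6/154 = -7 - 6*1/154 = -7 - 3/77 = -542/77 ≈ -7.0390)
(x + R(-5, -5))*50 = (-542/77 + 32*(-5))*50 = (-542/77 - 160)*50 = -12862/77*50 = -643100/77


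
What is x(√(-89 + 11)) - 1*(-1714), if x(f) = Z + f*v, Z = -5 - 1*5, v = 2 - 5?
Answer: 1704 - 3*I*√78 ≈ 1704.0 - 26.495*I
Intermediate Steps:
v = -3
Z = -10 (Z = -5 - 5 = -10)
x(f) = -10 - 3*f (x(f) = -10 + f*(-3) = -10 - 3*f)
x(√(-89 + 11)) - 1*(-1714) = (-10 - 3*√(-89 + 11)) - 1*(-1714) = (-10 - 3*I*√78) + 1714 = 1704 - 3*I*√78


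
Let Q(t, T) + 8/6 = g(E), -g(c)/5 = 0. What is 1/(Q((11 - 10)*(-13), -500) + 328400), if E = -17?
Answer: 3/985196 ≈ 3.0451e-6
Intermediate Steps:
g(c) = 0 (g(c) = -5*0 = 0)
Q(t, T) = -4/3 (Q(t, T) = -4/3 + 0 = -4/3)
1/(Q((11 - 10)*(-13), -500) + 328400) = 1/(-4/3 + 328400) = 1/(985196/3) = 3/985196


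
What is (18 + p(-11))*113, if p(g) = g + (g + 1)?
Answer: -339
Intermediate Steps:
p(g) = 1 + 2*g (p(g) = g + (1 + g) = 1 + 2*g)
(18 + p(-11))*113 = (18 + (1 + 2*(-11)))*113 = (18 + (1 - 22))*113 = (18 - 21)*113 = -3*113 = -339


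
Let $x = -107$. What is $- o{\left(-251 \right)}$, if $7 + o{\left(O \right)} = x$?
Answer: $114$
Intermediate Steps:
$o{\left(O \right)} = -114$ ($o{\left(O \right)} = -7 - 107 = -114$)
$- o{\left(-251 \right)} = \left(-1\right) \left(-114\right) = 114$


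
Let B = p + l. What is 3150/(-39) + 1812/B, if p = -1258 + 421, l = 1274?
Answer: -435294/5681 ≈ -76.623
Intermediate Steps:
p = -837
B = 437 (B = -837 + 1274 = 437)
3150/(-39) + 1812/B = 3150/(-39) + 1812/437 = 3150*(-1/39) + 1812*(1/437) = -1050/13 + 1812/437 = -435294/5681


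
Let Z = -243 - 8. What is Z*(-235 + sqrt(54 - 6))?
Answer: 58985 - 1004*sqrt(3) ≈ 57246.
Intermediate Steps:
Z = -251
Z*(-235 + sqrt(54 - 6)) = -251*(-235 + sqrt(54 - 6)) = -251*(-235 + sqrt(48)) = -251*(-235 + 4*sqrt(3)) = 58985 - 1004*sqrt(3)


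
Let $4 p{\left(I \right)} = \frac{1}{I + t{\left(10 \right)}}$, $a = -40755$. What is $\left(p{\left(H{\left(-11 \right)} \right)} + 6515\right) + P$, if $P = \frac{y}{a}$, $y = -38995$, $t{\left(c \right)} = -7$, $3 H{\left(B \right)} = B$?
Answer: $\frac{618023249}{94848} \approx 6515.9$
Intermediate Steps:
$H{\left(B \right)} = \frac{B}{3}$
$p{\left(I \right)} = \frac{1}{4 \left(-7 + I\right)}$ ($p{\left(I \right)} = \frac{1}{4 \left(I - 7\right)} = \frac{1}{4 \left(-7 + I\right)}$)
$P = \frac{709}{741}$ ($P = - \frac{38995}{-40755} = \left(-38995\right) \left(- \frac{1}{40755}\right) = \frac{709}{741} \approx 0.95681$)
$\left(p{\left(H{\left(-11 \right)} \right)} + 6515\right) + P = \left(\frac{1}{4 \left(-7 + \frac{1}{3} \left(-11\right)\right)} + 6515\right) + \frac{709}{741} = \left(\frac{1}{4 \left(-7 - \frac{11}{3}\right)} + 6515\right) + \frac{709}{741} = \left(\frac{1}{4 \left(- \frac{32}{3}\right)} + 6515\right) + \frac{709}{741} = \left(\frac{1}{4} \left(- \frac{3}{32}\right) + 6515\right) + \frac{709}{741} = \left(- \frac{3}{128} + 6515\right) + \frac{709}{741} = \frac{833917}{128} + \frac{709}{741} = \frac{618023249}{94848}$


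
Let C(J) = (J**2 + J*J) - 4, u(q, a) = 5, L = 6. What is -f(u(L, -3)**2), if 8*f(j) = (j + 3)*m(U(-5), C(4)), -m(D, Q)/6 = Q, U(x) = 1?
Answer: 588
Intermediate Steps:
C(J) = -4 + 2*J**2 (C(J) = (J**2 + J**2) - 4 = 2*J**2 - 4 = -4 + 2*J**2)
m(D, Q) = -6*Q
f(j) = -63 - 21*j (f(j) = ((j + 3)*(-6*(-4 + 2*4**2)))/8 = ((3 + j)*(-6*(-4 + 2*16)))/8 = ((3 + j)*(-6*(-4 + 32)))/8 = ((3 + j)*(-6*28))/8 = ((3 + j)*(-168))/8 = (-504 - 168*j)/8 = -63 - 21*j)
-f(u(L, -3)**2) = -(-63 - 21*5**2) = -(-63 - 21*25) = -(-63 - 525) = -1*(-588) = 588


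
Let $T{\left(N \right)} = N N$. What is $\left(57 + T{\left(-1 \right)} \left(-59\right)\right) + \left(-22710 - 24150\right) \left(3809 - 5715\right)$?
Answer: $89315158$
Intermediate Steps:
$T{\left(N \right)} = N^{2}$
$\left(57 + T{\left(-1 \right)} \left(-59\right)\right) + \left(-22710 - 24150\right) \left(3809 - 5715\right) = \left(57 + \left(-1\right)^{2} \left(-59\right)\right) + \left(-22710 - 24150\right) \left(3809 - 5715\right) = \left(57 + 1 \left(-59\right)\right) - -89315160 = \left(57 - 59\right) + 89315160 = -2 + 89315160 = 89315158$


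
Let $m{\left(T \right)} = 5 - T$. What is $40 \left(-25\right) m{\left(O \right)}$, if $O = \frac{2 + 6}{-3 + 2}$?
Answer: $-13000$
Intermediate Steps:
$O = -8$ ($O = \frac{8}{-1} = 8 \left(-1\right) = -8$)
$40 \left(-25\right) m{\left(O \right)} = 40 \left(-25\right) \left(5 - -8\right) = - 1000 \left(5 + 8\right) = \left(-1000\right) 13 = -13000$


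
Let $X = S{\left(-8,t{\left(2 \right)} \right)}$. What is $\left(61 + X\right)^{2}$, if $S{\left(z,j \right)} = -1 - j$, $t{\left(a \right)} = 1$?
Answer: $3481$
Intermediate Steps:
$X = -2$ ($X = -1 - 1 = -2$)
$\left(61 + X\right)^{2} = \left(61 - 2\right)^{2} = 59^{2} = 3481$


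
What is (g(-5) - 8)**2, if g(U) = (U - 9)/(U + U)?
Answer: 1089/25 ≈ 43.560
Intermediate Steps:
g(U) = (-9 + U)/(2*U) (g(U) = (-9 + U)/((2*U)) = (-9 + U)*(1/(2*U)) = (-9 + U)/(2*U))
(g(-5) - 8)**2 = ((1/2)*(-9 - 5)/(-5) - 8)**2 = ((1/2)*(-1/5)*(-14) - 8)**2 = (7/5 - 8)**2 = (-33/5)**2 = 1089/25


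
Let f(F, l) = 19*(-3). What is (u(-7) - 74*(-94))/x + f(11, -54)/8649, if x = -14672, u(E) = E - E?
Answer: -5083229/10574844 ≈ -0.48069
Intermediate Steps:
u(E) = 0
f(F, l) = -57
(u(-7) - 74*(-94))/x + f(11, -54)/8649 = (0 - 74*(-94))/(-14672) - 57/8649 = (0 + 6956)*(-1/14672) - 57*1/8649 = 6956*(-1/14672) - 19/2883 = -1739/3668 - 19/2883 = -5083229/10574844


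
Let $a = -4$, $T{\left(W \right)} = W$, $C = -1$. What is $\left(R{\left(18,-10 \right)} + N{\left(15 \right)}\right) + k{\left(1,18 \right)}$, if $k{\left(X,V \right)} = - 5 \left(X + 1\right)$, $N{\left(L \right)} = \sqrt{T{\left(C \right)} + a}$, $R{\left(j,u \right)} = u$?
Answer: $-20 + i \sqrt{5} \approx -20.0 + 2.2361 i$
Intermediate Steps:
$N{\left(L \right)} = i \sqrt{5}$ ($N{\left(L \right)} = \sqrt{-1 - 4} = \sqrt{-5} = i \sqrt{5}$)
$k{\left(X,V \right)} = -5 - 5 X$ ($k{\left(X,V \right)} = - 5 \left(1 + X\right) = -5 - 5 X$)
$\left(R{\left(18,-10 \right)} + N{\left(15 \right)}\right) + k{\left(1,18 \right)} = \left(-10 + i \sqrt{5}\right) - 10 = -20 + i \sqrt{5}$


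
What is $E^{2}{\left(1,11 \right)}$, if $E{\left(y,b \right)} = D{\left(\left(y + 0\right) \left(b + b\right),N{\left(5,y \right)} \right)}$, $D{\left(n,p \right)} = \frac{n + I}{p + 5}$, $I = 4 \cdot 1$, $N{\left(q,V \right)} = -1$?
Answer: $\frac{169}{4} \approx 42.25$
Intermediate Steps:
$I = 4$
$D{\left(n,p \right)} = \frac{4 + n}{5 + p}$ ($D{\left(n,p \right)} = \frac{n + 4}{p + 5} = \frac{4 + n}{5 + p}$)
$E{\left(y,b \right)} = 1 + \frac{b y}{2}$ ($E{\left(y,b \right)} = \frac{4 + \left(y + 0\right) \left(b + b\right)}{5 - 1} = \frac{4 + y 2 b}{4} = \frac{4 + 2 b y}{4} = 1 + \frac{b y}{2}$)
$E^{2}{\left(1,11 \right)} = \left(1 + \frac{1}{2} \cdot 11 \cdot 1\right)^{2} = \left(1 + \frac{11}{2}\right)^{2} = \left(\frac{13}{2}\right)^{2} = \frac{169}{4}$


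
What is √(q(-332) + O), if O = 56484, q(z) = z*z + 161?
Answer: 3*√18541 ≈ 408.50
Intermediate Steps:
q(z) = 161 + z² (q(z) = z² + 161 = 161 + z²)
√(q(-332) + O) = √((161 + (-332)²) + 56484) = √((161 + 110224) + 56484) = √(110385 + 56484) = √166869 = 3*√18541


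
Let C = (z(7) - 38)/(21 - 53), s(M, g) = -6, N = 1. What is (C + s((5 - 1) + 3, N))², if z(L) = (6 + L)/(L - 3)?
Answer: 395641/16384 ≈ 24.148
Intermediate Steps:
z(L) = (6 + L)/(-3 + L)
C = 139/128 (C = ((6 + 7)/(-3 + 7) - 38)/(21 - 53) = (13/4 - 38)/(-32) = ((¼)*13 - 38)*(-1/32) = (13/4 - 38)*(-1/32) = -139/4*(-1/32) = 139/128 ≈ 1.0859)
(C + s((5 - 1) + 3, N))² = (139/128 - 6)² = (-629/128)² = 395641/16384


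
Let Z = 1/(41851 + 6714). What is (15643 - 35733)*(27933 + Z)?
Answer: -5450682774628/9713 ≈ -5.6117e+8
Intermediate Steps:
Z = 1/48565 ≈ 2.0591e-5
(15643 - 35733)*(27933 + Z) = (15643 - 35733)*(27933 + 1/48565) = -20090*1356566146/48565 = -5450682774628/9713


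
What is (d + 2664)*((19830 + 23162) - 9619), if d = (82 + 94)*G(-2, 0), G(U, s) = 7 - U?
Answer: 141768504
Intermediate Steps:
d = 1584 (d = (82 + 94)*(7 - 1*(-2)) = 176*(7 + 2) = 176*9 = 1584)
(d + 2664)*((19830 + 23162) - 9619) = (1584 + 2664)*((19830 + 23162) - 9619) = 4248*(42992 - 9619) = 4248*33373 = 141768504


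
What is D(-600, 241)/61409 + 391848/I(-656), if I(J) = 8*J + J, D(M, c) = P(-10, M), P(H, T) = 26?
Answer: -1002618347/15106614 ≈ -66.370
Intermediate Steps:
D(M, c) = 26
I(J) = 9*J
D(-600, 241)/61409 + 391848/I(-656) = 26/61409 + 391848/((9*(-656))) = 26*(1/61409) + 391848/(-5904) = 26/61409 + 391848*(-1/5904) = 26/61409 - 16327/246 = -1002618347/15106614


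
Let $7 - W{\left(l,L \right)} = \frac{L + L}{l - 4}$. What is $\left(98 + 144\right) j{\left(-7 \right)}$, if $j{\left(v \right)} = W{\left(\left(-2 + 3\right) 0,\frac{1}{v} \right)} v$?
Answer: $-11737$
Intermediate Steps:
$W{\left(l,L \right)} = 7 - \frac{2 L}{-4 + l}$ ($W{\left(l,L \right)} = 7 - \frac{L + L}{l - 4} = 7 - \frac{2 L}{-4 + l}$)
$j{\left(v \right)} = v \left(7 + \frac{1}{2 v}\right)$ ($j{\left(v \right)} = \frac{-28 - \frac{2}{v} + 7 \left(-2 + 3\right) 0}{-4 + \left(-2 + 3\right) 0} v = \frac{-28 - \frac{2}{v} + 7 \cdot 1 \cdot 0}{-4 + 1 \cdot 0} v = \frac{-28 - \frac{2}{v} + 7 \cdot 0}{-4 + 0} v = \frac{-28 - \frac{2}{v} + 0}{-4} v = - \frac{-28 - \frac{2}{v}}{4} v = \left(7 + \frac{1}{2 v}\right) v = v \left(7 + \frac{1}{2 v}\right)$)
$\left(98 + 144\right) j{\left(-7 \right)} = \left(98 + 144\right) \left(\frac{1}{2} + 7 \left(-7\right)\right) = 242 \left(\frac{1}{2} - 49\right) = 242 \left(- \frac{97}{2}\right) = -11737$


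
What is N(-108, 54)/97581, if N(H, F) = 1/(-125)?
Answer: -1/12197625 ≈ -8.1983e-8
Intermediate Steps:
N(H, F) = -1/125
N(-108, 54)/97581 = -1/125/97581 = -1/125*1/97581 = -1/12197625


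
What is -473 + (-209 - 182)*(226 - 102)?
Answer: -48957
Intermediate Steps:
-473 + (-209 - 182)*(226 - 102) = -473 - 391*124 = -473 - 48484 = -48957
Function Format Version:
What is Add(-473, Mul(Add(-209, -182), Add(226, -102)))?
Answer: -48957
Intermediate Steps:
Add(-473, Mul(Add(-209, -182), Add(226, -102))) = Add(-473, Mul(-391, 124)) = Add(-473, -48484) = -48957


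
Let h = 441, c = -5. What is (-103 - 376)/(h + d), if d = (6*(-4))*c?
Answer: -479/561 ≈ -0.85383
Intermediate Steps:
d = 120 (d = (6*(-4))*(-5) = -24*(-5) = 120)
(-103 - 376)/(h + d) = (-103 - 376)/(441 + 120) = -479/561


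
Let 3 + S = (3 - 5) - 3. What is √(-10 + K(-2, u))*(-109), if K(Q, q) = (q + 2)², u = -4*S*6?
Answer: -109*√37626 ≈ -21143.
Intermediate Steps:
S = -8 (S = -3 + ((3 - 5) - 3) = -3 + (-2 - 3) = -3 - 5 = -8)
u = 192 (u = -4*(-8)*6 = 32*6 = 192)
K(Q, q) = (2 + q)²
√(-10 + K(-2, u))*(-109) = √(-10 + (2 + 192)²)*(-109) = √(-10 + 194²)*(-109) = √(-10 + 37636)*(-109) = √37626*(-109) = -109*√37626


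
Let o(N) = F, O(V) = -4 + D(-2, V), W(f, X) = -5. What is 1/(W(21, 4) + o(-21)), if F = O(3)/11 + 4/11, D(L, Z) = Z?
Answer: -11/52 ≈ -0.21154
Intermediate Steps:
O(V) = -4 + V
F = 3/11 (F = (-4 + 3)/11 + 4/11 = -1*1/11 + 4*(1/11) = -1/11 + 4/11 = 3/11 ≈ 0.27273)
o(N) = 3/11
1/(W(21, 4) + o(-21)) = 1/(-5 + 3/11) = 1/(-52/11) = -11/52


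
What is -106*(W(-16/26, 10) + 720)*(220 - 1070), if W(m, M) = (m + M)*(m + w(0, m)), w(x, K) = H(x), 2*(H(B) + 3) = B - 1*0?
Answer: 10446734600/169 ≈ 6.1815e+7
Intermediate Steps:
H(B) = -3 + B/2 (H(B) = -3 + (B - 1*0)/2 = -3 + (B + 0)/2 = -3 + B/2)
w(x, K) = -3 + x/2
W(m, M) = (-3 + m)*(M + m) (W(m, M) = (m + M)*(m + (-3 + (1/2)*0)) = (M + m)*(m + (-3 + 0)) = (M + m)*(m - 3) = (M + m)*(-3 + m) = (-3 + m)*(M + m))
-106*(W(-16/26, 10) + 720)*(220 - 1070) = -106*(((-16/26)**2 - 3*10 - (-48)/26 + 10*(-16/26)) + 720)*(220 - 1070) = -106*(((-16*1/26)**2 - 30 - (-48)/26 + 10*(-16*1/26)) + 720)*(-850) = -106*(((-8/13)**2 - 30 - 3*(-8/13) + 10*(-8/13)) + 720)*(-850) = -106*((64/169 - 30 + 24/13 - 80/13) + 720)*(-850) = -106*(-5734/169 + 720)*(-850) = -12290276*(-850)/169 = -106*(-98554100/169) = 10446734600/169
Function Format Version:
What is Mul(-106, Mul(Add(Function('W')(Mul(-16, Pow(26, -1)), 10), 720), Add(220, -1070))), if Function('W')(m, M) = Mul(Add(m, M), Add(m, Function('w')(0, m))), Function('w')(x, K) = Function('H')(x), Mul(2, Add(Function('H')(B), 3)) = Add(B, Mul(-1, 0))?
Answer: Rational(10446734600, 169) ≈ 6.1815e+7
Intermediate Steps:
Function('H')(B) = Add(-3, Mul(Rational(1, 2), B)) (Function('H')(B) = Add(-3, Mul(Rational(1, 2), Add(B, Mul(-1, 0)))) = Add(-3, Mul(Rational(1, 2), Add(B, 0))) = Add(-3, Mul(Rational(1, 2), B)))
Function('w')(x, K) = Add(-3, Mul(Rational(1, 2), x))
Function('W')(m, M) = Mul(Add(-3, m), Add(M, m)) (Function('W')(m, M) = Mul(Add(m, M), Add(m, Add(-3, Mul(Rational(1, 2), 0)))) = Mul(Add(M, m), Add(m, Add(-3, 0))) = Mul(Add(M, m), Add(m, -3)) = Mul(Add(M, m), Add(-3, m)) = Mul(Add(-3, m), Add(M, m)))
Mul(-106, Mul(Add(Function('W')(Mul(-16, Pow(26, -1)), 10), 720), Add(220, -1070))) = Mul(-106, Mul(Add(Add(Pow(Mul(-16, Pow(26, -1)), 2), Mul(-3, 10), Mul(-3, Mul(-16, Pow(26, -1))), Mul(10, Mul(-16, Pow(26, -1)))), 720), Add(220, -1070))) = Mul(-106, Mul(Add(Add(Pow(Mul(-16, Rational(1, 26)), 2), -30, Mul(-3, Mul(-16, Rational(1, 26))), Mul(10, Mul(-16, Rational(1, 26)))), 720), -850)) = Mul(-106, Mul(Add(Add(Pow(Rational(-8, 13), 2), -30, Mul(-3, Rational(-8, 13)), Mul(10, Rational(-8, 13))), 720), -850)) = Mul(-106, Mul(Add(Add(Rational(64, 169), -30, Rational(24, 13), Rational(-80, 13)), 720), -850)) = Mul(-106, Mul(Add(Rational(-5734, 169), 720), -850)) = Mul(-106, Mul(Rational(115946, 169), -850)) = Mul(-106, Rational(-98554100, 169)) = Rational(10446734600, 169)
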